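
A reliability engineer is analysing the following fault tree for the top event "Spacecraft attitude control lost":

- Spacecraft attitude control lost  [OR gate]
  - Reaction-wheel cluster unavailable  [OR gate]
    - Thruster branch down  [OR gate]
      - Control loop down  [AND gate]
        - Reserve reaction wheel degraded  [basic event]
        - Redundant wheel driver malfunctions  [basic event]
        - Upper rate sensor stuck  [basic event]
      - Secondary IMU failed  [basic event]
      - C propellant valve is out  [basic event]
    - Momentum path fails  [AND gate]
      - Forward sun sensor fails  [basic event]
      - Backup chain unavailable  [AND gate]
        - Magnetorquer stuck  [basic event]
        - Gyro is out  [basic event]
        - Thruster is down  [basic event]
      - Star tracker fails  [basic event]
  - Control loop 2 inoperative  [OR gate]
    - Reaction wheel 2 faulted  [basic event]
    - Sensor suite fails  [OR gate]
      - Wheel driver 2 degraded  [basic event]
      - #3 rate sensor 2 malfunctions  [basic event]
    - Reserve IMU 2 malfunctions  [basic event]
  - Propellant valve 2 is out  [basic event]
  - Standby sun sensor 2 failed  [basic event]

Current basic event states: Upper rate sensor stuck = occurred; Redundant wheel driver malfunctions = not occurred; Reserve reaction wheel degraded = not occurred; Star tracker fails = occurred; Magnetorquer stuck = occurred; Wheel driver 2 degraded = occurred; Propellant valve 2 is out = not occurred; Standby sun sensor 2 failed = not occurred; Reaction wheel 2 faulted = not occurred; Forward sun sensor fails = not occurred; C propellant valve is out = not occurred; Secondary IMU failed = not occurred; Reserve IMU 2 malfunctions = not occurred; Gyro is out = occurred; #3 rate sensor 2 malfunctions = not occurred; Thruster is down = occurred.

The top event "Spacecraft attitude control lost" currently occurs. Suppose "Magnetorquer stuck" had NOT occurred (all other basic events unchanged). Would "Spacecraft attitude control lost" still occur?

Yes

Counterfactual: set "Magnetorquer stuck" to not occurred.
Control loop down [AND]: Reserve reaction wheel degraded=not, Redundant wheel driver malfunctions=not, Upper rate sensor stuck=occurs → not all inputs occur → does not occur.
Thruster branch down [OR]: Control loop down=not, Secondary IMU failed=not, C propellant valve is out=not → no input occurs → does not occur.
Backup chain unavailable [AND]: Magnetorquer stuck=not, Gyro is out=occurs, Thruster is down=occurs → not all inputs occur → does not occur.
Momentum path fails [AND]: Forward sun sensor fails=not, Backup chain unavailable=not, Star tracker fails=occurs → not all inputs occur → does not occur.
Reaction-wheel cluster unavailable [OR]: Thruster branch down=not, Momentum path fails=not → no input occurs → does not occur.
Sensor suite fails [OR]: Wheel driver 2 degraded=occurs, #3 rate sensor 2 malfunctions=not → at least one input occurs → occurs.
Control loop 2 inoperative [OR]: Reaction wheel 2 faulted=not, Sensor suite fails=occurs, Reserve IMU 2 malfunctions=not → at least one input occurs → occurs.
Spacecraft attitude control lost [OR]: Reaction-wheel cluster unavailable=not, Control loop 2 inoperative=occurs, Propellant valve 2 is out=not, Standby sun sensor 2 failed=not → at least one input occurs → occurs.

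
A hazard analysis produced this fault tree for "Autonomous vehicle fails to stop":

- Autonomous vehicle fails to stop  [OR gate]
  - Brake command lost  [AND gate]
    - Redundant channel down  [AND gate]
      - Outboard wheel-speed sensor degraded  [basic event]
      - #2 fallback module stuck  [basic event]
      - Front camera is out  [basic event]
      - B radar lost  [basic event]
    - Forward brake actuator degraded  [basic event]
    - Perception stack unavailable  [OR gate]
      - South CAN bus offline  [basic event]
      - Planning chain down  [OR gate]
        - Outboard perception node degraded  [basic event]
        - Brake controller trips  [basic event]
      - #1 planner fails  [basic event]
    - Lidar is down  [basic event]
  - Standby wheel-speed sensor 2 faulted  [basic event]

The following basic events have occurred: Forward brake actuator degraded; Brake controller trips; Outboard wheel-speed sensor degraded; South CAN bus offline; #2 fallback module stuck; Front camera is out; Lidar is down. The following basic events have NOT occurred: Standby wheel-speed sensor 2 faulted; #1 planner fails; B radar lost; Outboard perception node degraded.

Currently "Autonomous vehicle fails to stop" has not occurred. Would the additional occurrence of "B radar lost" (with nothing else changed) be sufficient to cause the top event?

Counterfactual: set "B radar lost" to occurred.
Redundant channel down [AND]: Outboard wheel-speed sensor degraded=occurs, #2 fallback module stuck=occurs, Front camera is out=occurs, B radar lost=occurs → all inputs occur → occurs.
Planning chain down [OR]: Outboard perception node degraded=not, Brake controller trips=occurs → at least one input occurs → occurs.
Perception stack unavailable [OR]: South CAN bus offline=occurs, Planning chain down=occurs, #1 planner fails=not → at least one input occurs → occurs.
Brake command lost [AND]: Redundant channel down=occurs, Forward brake actuator degraded=occurs, Perception stack unavailable=occurs, Lidar is down=occurs → all inputs occur → occurs.
Autonomous vehicle fails to stop [OR]: Brake command lost=occurs, Standby wheel-speed sensor 2 faulted=not → at least one input occurs → occurs.

Yes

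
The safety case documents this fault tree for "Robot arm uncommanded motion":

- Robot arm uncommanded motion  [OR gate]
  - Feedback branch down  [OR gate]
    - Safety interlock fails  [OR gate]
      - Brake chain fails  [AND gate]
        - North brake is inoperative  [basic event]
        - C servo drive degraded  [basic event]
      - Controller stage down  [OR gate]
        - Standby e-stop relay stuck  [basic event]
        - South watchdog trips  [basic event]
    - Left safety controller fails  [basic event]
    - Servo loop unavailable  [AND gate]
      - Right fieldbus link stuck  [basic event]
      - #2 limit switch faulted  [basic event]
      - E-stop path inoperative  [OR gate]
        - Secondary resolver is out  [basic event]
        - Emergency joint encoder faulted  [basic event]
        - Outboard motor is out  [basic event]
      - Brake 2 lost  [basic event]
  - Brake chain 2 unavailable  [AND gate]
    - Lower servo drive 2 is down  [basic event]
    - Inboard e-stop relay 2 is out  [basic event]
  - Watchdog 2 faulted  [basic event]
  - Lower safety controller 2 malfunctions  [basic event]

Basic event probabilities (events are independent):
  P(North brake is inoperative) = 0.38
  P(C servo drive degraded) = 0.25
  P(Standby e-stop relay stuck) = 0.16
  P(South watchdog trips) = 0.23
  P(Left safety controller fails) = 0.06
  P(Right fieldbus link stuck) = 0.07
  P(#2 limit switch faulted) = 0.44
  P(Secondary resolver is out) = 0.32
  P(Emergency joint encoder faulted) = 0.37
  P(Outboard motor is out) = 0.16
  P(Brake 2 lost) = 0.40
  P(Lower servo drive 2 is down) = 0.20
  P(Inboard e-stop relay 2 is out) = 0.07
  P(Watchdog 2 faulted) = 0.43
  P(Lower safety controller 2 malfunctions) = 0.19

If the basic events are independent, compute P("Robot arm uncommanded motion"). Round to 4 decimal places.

0.7515

P(Brake chain fails) [AND] = 0.38 × 0.25 = 0.095000
P(Controller stage down) [OR] = 1 − (1−0.16) × (1−0.23) = 0.353200
P(Safety interlock fails) [OR] = 1 − (1−0.095000) × (1−0.353200) = 0.414646
P(E-stop path inoperative) [OR] = 1 − (1−0.32) × (1−0.37) × (1−0.16) = 0.640144
P(Servo loop unavailable) [AND] = 0.07 × 0.44 × 0.640144 × 0.40 = 0.007887
P(Feedback branch down) [OR] = 1 − (1−0.414646) × (1−0.06) × (1−0.007887) = 0.454107
P(Brake chain 2 unavailable) [AND] = 0.20 × 0.07 = 0.014000
P(Robot arm uncommanded motion) [OR] = 1 − (1−0.454107) × (1−0.014000) × (1−0.43) × (1−0.19) = 0.751490
Rounded to 4 decimal places: P(Robot arm uncommanded motion) ≈ 0.7515.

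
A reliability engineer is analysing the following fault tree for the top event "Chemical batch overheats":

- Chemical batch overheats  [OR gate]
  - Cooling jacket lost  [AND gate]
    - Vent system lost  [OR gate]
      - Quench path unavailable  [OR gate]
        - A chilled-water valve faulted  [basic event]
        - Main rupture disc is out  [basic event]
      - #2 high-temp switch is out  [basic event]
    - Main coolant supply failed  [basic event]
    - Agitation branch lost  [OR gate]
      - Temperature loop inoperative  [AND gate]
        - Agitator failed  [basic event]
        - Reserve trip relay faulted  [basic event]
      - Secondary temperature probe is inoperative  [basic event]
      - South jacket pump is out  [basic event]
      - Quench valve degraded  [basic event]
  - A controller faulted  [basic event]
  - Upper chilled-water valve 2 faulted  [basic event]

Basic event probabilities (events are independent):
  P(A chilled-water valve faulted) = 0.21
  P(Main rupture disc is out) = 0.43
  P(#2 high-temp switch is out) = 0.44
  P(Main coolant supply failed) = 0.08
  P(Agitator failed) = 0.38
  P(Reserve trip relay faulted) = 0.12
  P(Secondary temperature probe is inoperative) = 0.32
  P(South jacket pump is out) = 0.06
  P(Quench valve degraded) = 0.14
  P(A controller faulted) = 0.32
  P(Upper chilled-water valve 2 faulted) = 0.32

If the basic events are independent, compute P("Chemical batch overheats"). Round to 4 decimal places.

0.5508

P(Quench path unavailable) [OR] = 1 − (1−0.21) × (1−0.43) = 0.549700
P(Vent system lost) [OR] = 1 − (1−0.549700) × (1−0.44) = 0.747832
P(Temperature loop inoperative) [AND] = 0.38 × 0.12 = 0.045600
P(Agitation branch lost) [OR] = 1 − (1−0.045600) × (1−0.32) × (1−0.06) × (1−0.14) = 0.475355
P(Cooling jacket lost) [AND] = 0.747832 × 0.08 × 0.475355 = 0.028439
P(Chemical batch overheats) [OR] = 1 − (1−0.028439) × (1−0.32) × (1−0.32) = 0.550750
Rounded to 4 decimal places: P(Chemical batch overheats) ≈ 0.5508.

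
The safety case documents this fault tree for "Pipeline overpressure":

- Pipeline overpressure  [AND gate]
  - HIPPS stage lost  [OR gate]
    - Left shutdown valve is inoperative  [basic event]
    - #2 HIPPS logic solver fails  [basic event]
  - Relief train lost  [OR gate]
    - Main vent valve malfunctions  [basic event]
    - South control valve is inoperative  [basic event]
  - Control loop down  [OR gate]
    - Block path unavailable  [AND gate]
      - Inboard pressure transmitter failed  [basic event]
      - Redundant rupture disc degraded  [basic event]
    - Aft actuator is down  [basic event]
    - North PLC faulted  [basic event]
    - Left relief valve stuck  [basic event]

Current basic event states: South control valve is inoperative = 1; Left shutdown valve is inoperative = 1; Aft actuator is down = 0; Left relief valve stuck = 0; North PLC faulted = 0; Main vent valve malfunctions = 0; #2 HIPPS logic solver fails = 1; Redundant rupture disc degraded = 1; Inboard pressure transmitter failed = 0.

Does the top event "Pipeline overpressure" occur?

No

HIPPS stage lost [OR]: Left shutdown valve is inoperative=occurs, #2 HIPPS logic solver fails=occurs → at least one input occurs → occurs.
Relief train lost [OR]: Main vent valve malfunctions=not, South control valve is inoperative=occurs → at least one input occurs → occurs.
Block path unavailable [AND]: Inboard pressure transmitter failed=not, Redundant rupture disc degraded=occurs → not all inputs occur → does not occur.
Control loop down [OR]: Block path unavailable=not, Aft actuator is down=not, North PLC faulted=not, Left relief valve stuck=not → no input occurs → does not occur.
Pipeline overpressure [AND]: HIPPS stage lost=occurs, Relief train lost=occurs, Control loop down=not → not all inputs occur → does not occur.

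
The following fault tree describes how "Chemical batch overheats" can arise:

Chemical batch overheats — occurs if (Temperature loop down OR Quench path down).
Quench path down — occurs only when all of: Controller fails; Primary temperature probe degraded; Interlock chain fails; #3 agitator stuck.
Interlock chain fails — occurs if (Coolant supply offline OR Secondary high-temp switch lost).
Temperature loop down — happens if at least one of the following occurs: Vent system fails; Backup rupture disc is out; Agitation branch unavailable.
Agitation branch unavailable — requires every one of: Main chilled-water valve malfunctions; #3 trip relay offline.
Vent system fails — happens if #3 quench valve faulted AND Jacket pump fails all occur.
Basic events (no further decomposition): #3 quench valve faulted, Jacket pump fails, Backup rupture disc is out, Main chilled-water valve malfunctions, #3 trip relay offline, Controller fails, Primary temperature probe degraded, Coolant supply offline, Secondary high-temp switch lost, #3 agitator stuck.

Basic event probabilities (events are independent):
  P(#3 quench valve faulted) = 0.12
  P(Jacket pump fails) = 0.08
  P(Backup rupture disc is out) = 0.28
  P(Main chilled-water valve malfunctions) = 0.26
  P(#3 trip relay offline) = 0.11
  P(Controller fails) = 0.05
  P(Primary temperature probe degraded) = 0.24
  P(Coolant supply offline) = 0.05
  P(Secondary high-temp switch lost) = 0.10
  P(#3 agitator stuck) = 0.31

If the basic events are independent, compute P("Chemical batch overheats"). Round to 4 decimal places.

P(Vent system fails) [AND] = 0.12 × 0.08 = 0.009600
P(Agitation branch unavailable) [AND] = 0.26 × 0.11 = 0.028600
P(Temperature loop down) [OR] = 1 − (1−0.009600) × (1−0.28) × (1−0.028600) = 0.307306
P(Interlock chain fails) [OR] = 1 − (1−0.05) × (1−0.10) = 0.145000
P(Quench path down) [AND] = 0.05 × 0.24 × 0.145000 × 0.31 = 0.000539
P(Chemical batch overheats) [OR] = 1 − (1−0.307306) × (1−0.000539) = 0.307679
Rounded to 4 decimal places: P(Chemical batch overheats) ≈ 0.3077.

0.3077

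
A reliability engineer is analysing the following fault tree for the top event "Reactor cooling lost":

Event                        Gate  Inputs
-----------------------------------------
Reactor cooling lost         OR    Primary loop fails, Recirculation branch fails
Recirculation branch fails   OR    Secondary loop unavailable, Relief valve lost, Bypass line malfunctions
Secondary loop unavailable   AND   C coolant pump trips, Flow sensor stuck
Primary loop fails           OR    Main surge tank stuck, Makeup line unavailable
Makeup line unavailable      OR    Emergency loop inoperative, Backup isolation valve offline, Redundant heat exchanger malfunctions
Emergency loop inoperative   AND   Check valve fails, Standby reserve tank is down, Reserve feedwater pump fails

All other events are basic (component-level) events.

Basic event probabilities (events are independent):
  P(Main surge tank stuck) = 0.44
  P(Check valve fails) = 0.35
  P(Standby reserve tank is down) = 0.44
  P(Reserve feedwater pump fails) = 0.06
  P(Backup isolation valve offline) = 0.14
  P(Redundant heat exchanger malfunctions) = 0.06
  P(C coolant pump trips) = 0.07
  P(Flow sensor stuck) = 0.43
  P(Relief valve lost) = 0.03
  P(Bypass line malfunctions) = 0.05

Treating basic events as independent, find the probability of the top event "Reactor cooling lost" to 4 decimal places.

0.5991

P(Emergency loop inoperative) [AND] = 0.35 × 0.44 × 0.06 = 0.009240
P(Makeup line unavailable) [OR] = 1 − (1−0.009240) × (1−0.14) × (1−0.06) = 0.199070
P(Primary loop fails) [OR] = 1 − (1−0.44) × (1−0.199070) = 0.551479
P(Secondary loop unavailable) [AND] = 0.07 × 0.43 = 0.030100
P(Recirculation branch fails) [OR] = 1 − (1−0.030100) × (1−0.03) × (1−0.05) = 0.106237
P(Reactor cooling lost) [OR] = 1 − (1−0.551479) × (1−0.106237) = 0.599129
Rounded to 4 decimal places: P(Reactor cooling lost) ≈ 0.5991.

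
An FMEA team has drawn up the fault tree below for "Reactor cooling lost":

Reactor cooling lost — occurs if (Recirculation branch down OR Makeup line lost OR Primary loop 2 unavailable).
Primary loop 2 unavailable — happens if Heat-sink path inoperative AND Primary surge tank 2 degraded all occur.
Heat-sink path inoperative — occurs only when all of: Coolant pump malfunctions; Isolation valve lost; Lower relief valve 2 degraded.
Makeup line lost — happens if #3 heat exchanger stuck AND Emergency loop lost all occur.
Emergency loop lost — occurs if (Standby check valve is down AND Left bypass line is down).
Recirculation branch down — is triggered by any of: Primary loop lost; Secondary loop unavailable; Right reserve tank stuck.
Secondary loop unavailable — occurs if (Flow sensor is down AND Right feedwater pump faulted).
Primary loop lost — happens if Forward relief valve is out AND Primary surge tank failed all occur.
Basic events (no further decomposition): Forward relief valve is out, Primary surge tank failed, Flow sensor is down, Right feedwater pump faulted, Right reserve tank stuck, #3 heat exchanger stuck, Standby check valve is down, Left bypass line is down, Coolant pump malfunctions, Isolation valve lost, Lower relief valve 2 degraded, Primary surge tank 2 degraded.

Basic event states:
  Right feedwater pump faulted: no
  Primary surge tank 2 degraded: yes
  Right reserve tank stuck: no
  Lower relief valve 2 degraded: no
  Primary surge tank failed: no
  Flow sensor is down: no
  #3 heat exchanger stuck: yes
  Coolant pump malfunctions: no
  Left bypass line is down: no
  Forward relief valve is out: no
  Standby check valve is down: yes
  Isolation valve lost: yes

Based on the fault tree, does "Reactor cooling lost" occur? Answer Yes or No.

Primary loop lost [AND]: Forward relief valve is out=not, Primary surge tank failed=not → not all inputs occur → does not occur.
Secondary loop unavailable [AND]: Flow sensor is down=not, Right feedwater pump faulted=not → not all inputs occur → does not occur.
Recirculation branch down [OR]: Primary loop lost=not, Secondary loop unavailable=not, Right reserve tank stuck=not → no input occurs → does not occur.
Emergency loop lost [AND]: Standby check valve is down=occurs, Left bypass line is down=not → not all inputs occur → does not occur.
Makeup line lost [AND]: #3 heat exchanger stuck=occurs, Emergency loop lost=not → not all inputs occur → does not occur.
Heat-sink path inoperative [AND]: Coolant pump malfunctions=not, Isolation valve lost=occurs, Lower relief valve 2 degraded=not → not all inputs occur → does not occur.
Primary loop 2 unavailable [AND]: Heat-sink path inoperative=not, Primary surge tank 2 degraded=occurs → not all inputs occur → does not occur.
Reactor cooling lost [OR]: Recirculation branch down=not, Makeup line lost=not, Primary loop 2 unavailable=not → no input occurs → does not occur.

No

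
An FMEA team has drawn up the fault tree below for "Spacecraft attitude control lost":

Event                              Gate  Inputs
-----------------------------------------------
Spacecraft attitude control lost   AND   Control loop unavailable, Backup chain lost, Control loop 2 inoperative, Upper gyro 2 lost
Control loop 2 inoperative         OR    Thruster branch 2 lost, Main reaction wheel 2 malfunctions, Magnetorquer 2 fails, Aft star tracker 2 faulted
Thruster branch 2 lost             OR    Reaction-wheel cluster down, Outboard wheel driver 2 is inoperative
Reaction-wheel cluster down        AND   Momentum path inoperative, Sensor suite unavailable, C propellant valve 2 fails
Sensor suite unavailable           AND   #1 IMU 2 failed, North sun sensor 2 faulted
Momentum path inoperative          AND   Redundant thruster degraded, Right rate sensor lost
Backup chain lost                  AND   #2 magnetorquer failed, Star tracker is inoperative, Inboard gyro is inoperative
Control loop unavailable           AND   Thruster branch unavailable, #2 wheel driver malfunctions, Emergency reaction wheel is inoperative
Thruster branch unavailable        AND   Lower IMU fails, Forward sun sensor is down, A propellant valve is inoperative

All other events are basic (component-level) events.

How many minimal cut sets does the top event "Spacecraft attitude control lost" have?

5

Thruster branch unavailable [AND]: one cut set from each child combined → 1 × 1 × 1 = 1 cut set(s).
Control loop unavailable [AND]: one cut set from each child combined → 1 × 1 × 1 = 1 cut set(s).
Backup chain lost [AND]: one cut set from each child combined → 1 × 1 × 1 = 1 cut set(s).
Momentum path inoperative [AND]: one cut set from each child combined → 1 × 1 = 1 cut set(s).
Sensor suite unavailable [AND]: one cut set from each child combined → 1 × 1 = 1 cut set(s).
Reaction-wheel cluster down [AND]: one cut set from each child combined → 1 × 1 × 1 = 1 cut set(s).
Thruster branch 2 lost [OR]: union of children's cut sets → 2 cut set(s).
Control loop 2 inoperative [OR]: union of children's cut sets → 5 cut set(s).
Spacecraft attitude control lost [AND]: one cut set from each child combined → 1 × 1 × 5 × 1 = 5 cut set(s).
Minimal cut sets: {#1 IMU 2 failed, #2 magnetorquer failed, #2 wheel driver malfunctions, A propellant valve is inoperative, C propellant valve 2 fails, Emergency reaction wheel is inoperative, Forward sun sensor is down, Inboard gyro is inoperative, Lower IMU fails, North sun sensor 2 faulted, Redundant thruster degraded, Right rate sensor lost, Star tracker is inoperative, Upper gyro 2 lost}; {#2 magnetorquer failed, #2 wheel driver malfunctions, A propellant valve is inoperative, Emergency reaction wheel is inoperative, Forward sun sensor is down, Inboard gyro is inoperative, Lower IMU fails, Outboard wheel driver 2 is inoperative, Star tracker is inoperative, Upper gyro 2 lost}; {#2 magnetorquer failed, #2 wheel driver malfunctions, A propellant valve is inoperative, Emergency reaction wheel is inoperative, Forward sun sensor is down, Inboard gyro is inoperative, Lower IMU fails, Main reaction wheel 2 malfunctions, Star tracker is inoperative, Upper gyro 2 lost}; {#2 magnetorquer failed, #2 wheel driver malfunctions, A propellant valve is inoperative, Emergency reaction wheel is inoperative, Forward sun sensor is down, Inboard gyro is inoperative, Lower IMU fails, Magnetorquer 2 fails, Star tracker is inoperative, Upper gyro 2 lost}; {#2 magnetorquer failed, #2 wheel driver malfunctions, A propellant valve is inoperative, Aft star tracker 2 faulted, Emergency reaction wheel is inoperative, Forward sun sensor is down, Inboard gyro is inoperative, Lower IMU fails, Star tracker is inoperative, Upper gyro 2 lost}.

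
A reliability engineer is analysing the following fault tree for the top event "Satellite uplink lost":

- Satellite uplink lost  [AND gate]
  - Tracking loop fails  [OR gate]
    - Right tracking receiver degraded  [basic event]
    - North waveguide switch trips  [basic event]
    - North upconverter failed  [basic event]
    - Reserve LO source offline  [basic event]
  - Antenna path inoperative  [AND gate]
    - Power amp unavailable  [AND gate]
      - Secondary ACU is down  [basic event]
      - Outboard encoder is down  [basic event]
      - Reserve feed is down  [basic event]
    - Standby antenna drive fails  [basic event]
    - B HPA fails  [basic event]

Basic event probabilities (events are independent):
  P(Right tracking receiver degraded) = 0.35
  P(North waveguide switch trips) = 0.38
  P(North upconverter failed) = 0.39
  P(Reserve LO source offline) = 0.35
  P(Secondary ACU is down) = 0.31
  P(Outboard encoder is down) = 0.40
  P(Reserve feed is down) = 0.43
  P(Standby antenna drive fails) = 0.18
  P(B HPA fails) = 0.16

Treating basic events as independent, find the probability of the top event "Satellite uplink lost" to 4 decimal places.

0.0013

P(Tracking loop fails) [OR] = 1 − (1−0.35) × (1−0.38) × (1−0.39) × (1−0.35) = 0.840211
P(Power amp unavailable) [AND] = 0.31 × 0.40 × 0.43 = 0.053320
P(Antenna path inoperative) [AND] = 0.053320 × 0.18 × 0.16 = 0.001536
P(Satellite uplink lost) [AND] = 0.840211 × 0.001536 = 0.001291
Rounded to 4 decimal places: P(Satellite uplink lost) ≈ 0.0013.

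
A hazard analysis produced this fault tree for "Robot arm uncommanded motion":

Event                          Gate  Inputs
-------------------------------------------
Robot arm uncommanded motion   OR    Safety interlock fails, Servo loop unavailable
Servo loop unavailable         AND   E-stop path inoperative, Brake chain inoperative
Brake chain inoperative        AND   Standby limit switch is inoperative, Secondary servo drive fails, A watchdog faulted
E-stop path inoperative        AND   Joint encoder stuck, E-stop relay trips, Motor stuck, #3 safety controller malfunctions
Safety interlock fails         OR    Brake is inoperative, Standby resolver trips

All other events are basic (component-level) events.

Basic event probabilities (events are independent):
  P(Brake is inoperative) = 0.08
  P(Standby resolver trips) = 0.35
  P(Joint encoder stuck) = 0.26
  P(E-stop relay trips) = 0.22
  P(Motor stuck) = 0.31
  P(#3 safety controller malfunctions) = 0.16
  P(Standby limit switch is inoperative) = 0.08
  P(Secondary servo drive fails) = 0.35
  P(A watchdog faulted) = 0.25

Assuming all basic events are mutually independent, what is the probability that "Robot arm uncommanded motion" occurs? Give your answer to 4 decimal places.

0.4020

P(Safety interlock fails) [OR] = 1 − (1−0.08) × (1−0.35) = 0.402000
P(E-stop path inoperative) [AND] = 0.26 × 0.22 × 0.31 × 0.16 = 0.002837
P(Brake chain inoperative) [AND] = 0.08 × 0.35 × 0.25 = 0.007000
P(Servo loop unavailable) [AND] = 0.002837 × 0.007000 = 0.000020
P(Robot arm uncommanded motion) [OR] = 1 − (1−0.402000) × (1−0.000020) = 0.402012
Rounded to 4 decimal places: P(Robot arm uncommanded motion) ≈ 0.4020.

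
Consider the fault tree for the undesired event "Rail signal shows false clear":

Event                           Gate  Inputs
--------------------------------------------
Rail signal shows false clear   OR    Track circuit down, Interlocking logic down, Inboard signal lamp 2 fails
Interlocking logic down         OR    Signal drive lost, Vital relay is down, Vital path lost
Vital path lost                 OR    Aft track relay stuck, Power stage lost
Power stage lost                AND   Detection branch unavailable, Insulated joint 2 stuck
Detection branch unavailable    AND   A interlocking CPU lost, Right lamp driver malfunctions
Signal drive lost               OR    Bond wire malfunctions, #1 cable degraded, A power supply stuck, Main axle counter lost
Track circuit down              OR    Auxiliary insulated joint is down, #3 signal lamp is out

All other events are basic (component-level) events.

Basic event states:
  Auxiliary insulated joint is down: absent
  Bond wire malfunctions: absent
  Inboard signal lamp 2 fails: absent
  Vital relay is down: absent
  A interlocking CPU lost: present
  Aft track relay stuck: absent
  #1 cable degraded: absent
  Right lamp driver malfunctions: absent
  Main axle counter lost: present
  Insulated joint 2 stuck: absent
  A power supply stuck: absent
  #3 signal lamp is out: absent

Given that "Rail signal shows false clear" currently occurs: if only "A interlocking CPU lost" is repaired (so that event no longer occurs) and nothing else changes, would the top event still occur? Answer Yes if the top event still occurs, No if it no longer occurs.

Yes

Counterfactual: set "A interlocking CPU lost" to not occurred.
Track circuit down [OR]: Auxiliary insulated joint is down=not, #3 signal lamp is out=not → no input occurs → does not occur.
Signal drive lost [OR]: Bond wire malfunctions=not, #1 cable degraded=not, A power supply stuck=not, Main axle counter lost=occurs → at least one input occurs → occurs.
Detection branch unavailable [AND]: A interlocking CPU lost=not, Right lamp driver malfunctions=not → not all inputs occur → does not occur.
Power stage lost [AND]: Detection branch unavailable=not, Insulated joint 2 stuck=not → not all inputs occur → does not occur.
Vital path lost [OR]: Aft track relay stuck=not, Power stage lost=not → no input occurs → does not occur.
Interlocking logic down [OR]: Signal drive lost=occurs, Vital relay is down=not, Vital path lost=not → at least one input occurs → occurs.
Rail signal shows false clear [OR]: Track circuit down=not, Interlocking logic down=occurs, Inboard signal lamp 2 fails=not → at least one input occurs → occurs.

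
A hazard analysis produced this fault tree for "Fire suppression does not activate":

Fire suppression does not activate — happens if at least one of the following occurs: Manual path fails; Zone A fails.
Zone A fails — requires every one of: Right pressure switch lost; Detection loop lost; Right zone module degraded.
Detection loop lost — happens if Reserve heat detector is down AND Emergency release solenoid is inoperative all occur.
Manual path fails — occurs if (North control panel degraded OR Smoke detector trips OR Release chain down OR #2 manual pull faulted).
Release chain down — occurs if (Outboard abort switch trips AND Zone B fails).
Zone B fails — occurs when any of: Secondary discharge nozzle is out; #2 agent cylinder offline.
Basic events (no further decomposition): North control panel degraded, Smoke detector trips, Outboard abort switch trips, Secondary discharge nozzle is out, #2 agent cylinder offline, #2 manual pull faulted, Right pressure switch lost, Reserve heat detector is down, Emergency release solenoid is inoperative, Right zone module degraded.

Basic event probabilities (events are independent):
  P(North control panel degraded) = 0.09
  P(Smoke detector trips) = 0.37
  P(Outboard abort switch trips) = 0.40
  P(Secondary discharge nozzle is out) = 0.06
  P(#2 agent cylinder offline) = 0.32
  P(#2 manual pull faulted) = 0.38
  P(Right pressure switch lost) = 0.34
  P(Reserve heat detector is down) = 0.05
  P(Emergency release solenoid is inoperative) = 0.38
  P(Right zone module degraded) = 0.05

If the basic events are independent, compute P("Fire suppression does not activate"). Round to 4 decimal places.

0.6960

P(Zone B fails) [OR] = 1 − (1−0.06) × (1−0.32) = 0.360800
P(Release chain down) [AND] = 0.40 × 0.360800 = 0.144320
P(Manual path fails) [OR] = 1 − (1−0.09) × (1−0.37) × (1−0.144320) × (1−0.38) = 0.695852
P(Detection loop lost) [AND] = 0.05 × 0.38 = 0.019000
P(Zone A fails) [AND] = 0.34 × 0.019000 × 0.05 = 0.000323
P(Fire suppression does not activate) [OR] = 1 − (1−0.695852) × (1−0.000323) = 0.695950
Rounded to 4 decimal places: P(Fire suppression does not activate) ≈ 0.6960.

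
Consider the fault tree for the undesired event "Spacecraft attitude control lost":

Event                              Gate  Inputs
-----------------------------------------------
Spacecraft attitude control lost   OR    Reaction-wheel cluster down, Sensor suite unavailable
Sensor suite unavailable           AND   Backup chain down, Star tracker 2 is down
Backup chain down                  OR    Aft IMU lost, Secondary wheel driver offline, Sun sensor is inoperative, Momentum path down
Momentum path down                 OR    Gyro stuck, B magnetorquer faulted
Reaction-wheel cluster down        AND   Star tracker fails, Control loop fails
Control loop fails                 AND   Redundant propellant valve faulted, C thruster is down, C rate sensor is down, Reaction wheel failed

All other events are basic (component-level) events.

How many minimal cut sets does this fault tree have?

6

Control loop fails [AND]: one cut set from each child combined → 1 × 1 × 1 × 1 = 1 cut set(s).
Reaction-wheel cluster down [AND]: one cut set from each child combined → 1 × 1 = 1 cut set(s).
Momentum path down [OR]: union of children's cut sets → 2 cut set(s).
Backup chain down [OR]: union of children's cut sets → 5 cut set(s).
Sensor suite unavailable [AND]: one cut set from each child combined → 5 × 1 = 5 cut set(s).
Spacecraft attitude control lost [OR]: union of children's cut sets → 6 cut set(s).
Minimal cut sets: {C rate sensor is down, C thruster is down, Reaction wheel failed, Redundant propellant valve faulted, Star tracker fails}; {Aft IMU lost, Star tracker 2 is down}; {Secondary wheel driver offline, Star tracker 2 is down}; {Star tracker 2 is down, Sun sensor is inoperative}; {Gyro stuck, Star tracker 2 is down}; {B magnetorquer faulted, Star tracker 2 is down}.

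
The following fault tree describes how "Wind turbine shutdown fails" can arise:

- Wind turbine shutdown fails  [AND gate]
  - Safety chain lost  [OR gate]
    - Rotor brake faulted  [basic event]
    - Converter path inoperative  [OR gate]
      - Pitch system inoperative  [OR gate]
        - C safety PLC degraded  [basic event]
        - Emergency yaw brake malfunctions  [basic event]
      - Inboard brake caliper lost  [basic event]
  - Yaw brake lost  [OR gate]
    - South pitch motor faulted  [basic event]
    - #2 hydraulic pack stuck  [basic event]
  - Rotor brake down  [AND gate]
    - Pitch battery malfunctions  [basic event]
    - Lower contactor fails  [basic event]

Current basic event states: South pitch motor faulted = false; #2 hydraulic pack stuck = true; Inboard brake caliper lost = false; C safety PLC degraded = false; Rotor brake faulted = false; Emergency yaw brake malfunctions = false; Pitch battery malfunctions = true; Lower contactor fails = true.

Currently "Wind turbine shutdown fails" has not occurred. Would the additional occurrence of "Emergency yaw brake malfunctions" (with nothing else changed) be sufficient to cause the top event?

Yes

Counterfactual: set "Emergency yaw brake malfunctions" to occurred.
Pitch system inoperative [OR]: C safety PLC degraded=not, Emergency yaw brake malfunctions=occurs → at least one input occurs → occurs.
Converter path inoperative [OR]: Pitch system inoperative=occurs, Inboard brake caliper lost=not → at least one input occurs → occurs.
Safety chain lost [OR]: Rotor brake faulted=not, Converter path inoperative=occurs → at least one input occurs → occurs.
Yaw brake lost [OR]: South pitch motor faulted=not, #2 hydraulic pack stuck=occurs → at least one input occurs → occurs.
Rotor brake down [AND]: Pitch battery malfunctions=occurs, Lower contactor fails=occurs → all inputs occur → occurs.
Wind turbine shutdown fails [AND]: Safety chain lost=occurs, Yaw brake lost=occurs, Rotor brake down=occurs → all inputs occur → occurs.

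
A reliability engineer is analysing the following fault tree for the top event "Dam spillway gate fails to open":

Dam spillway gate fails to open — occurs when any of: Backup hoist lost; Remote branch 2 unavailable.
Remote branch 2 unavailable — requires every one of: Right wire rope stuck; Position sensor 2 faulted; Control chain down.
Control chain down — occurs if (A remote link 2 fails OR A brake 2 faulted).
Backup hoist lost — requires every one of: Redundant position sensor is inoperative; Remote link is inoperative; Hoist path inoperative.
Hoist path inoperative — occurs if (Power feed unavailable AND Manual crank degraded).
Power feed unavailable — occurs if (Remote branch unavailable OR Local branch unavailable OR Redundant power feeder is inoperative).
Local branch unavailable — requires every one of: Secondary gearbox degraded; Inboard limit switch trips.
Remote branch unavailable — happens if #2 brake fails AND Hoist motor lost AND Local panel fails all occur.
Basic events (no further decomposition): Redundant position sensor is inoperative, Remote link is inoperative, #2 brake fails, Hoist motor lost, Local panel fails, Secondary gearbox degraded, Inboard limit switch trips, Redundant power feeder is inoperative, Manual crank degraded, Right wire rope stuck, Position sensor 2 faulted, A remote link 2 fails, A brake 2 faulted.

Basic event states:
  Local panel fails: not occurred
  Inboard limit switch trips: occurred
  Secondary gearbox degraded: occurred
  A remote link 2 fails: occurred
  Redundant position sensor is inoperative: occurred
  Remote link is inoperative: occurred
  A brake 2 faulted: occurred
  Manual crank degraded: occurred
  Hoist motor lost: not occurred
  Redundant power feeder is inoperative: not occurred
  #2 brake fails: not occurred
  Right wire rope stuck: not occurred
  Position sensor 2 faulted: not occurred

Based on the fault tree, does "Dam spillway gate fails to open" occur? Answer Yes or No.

Remote branch unavailable [AND]: #2 brake fails=not, Hoist motor lost=not, Local panel fails=not → not all inputs occur → does not occur.
Local branch unavailable [AND]: Secondary gearbox degraded=occurs, Inboard limit switch trips=occurs → all inputs occur → occurs.
Power feed unavailable [OR]: Remote branch unavailable=not, Local branch unavailable=occurs, Redundant power feeder is inoperative=not → at least one input occurs → occurs.
Hoist path inoperative [AND]: Power feed unavailable=occurs, Manual crank degraded=occurs → all inputs occur → occurs.
Backup hoist lost [AND]: Redundant position sensor is inoperative=occurs, Remote link is inoperative=occurs, Hoist path inoperative=occurs → all inputs occur → occurs.
Control chain down [OR]: A remote link 2 fails=occurs, A brake 2 faulted=occurs → at least one input occurs → occurs.
Remote branch 2 unavailable [AND]: Right wire rope stuck=not, Position sensor 2 faulted=not, Control chain down=occurs → not all inputs occur → does not occur.
Dam spillway gate fails to open [OR]: Backup hoist lost=occurs, Remote branch 2 unavailable=not → at least one input occurs → occurs.

Yes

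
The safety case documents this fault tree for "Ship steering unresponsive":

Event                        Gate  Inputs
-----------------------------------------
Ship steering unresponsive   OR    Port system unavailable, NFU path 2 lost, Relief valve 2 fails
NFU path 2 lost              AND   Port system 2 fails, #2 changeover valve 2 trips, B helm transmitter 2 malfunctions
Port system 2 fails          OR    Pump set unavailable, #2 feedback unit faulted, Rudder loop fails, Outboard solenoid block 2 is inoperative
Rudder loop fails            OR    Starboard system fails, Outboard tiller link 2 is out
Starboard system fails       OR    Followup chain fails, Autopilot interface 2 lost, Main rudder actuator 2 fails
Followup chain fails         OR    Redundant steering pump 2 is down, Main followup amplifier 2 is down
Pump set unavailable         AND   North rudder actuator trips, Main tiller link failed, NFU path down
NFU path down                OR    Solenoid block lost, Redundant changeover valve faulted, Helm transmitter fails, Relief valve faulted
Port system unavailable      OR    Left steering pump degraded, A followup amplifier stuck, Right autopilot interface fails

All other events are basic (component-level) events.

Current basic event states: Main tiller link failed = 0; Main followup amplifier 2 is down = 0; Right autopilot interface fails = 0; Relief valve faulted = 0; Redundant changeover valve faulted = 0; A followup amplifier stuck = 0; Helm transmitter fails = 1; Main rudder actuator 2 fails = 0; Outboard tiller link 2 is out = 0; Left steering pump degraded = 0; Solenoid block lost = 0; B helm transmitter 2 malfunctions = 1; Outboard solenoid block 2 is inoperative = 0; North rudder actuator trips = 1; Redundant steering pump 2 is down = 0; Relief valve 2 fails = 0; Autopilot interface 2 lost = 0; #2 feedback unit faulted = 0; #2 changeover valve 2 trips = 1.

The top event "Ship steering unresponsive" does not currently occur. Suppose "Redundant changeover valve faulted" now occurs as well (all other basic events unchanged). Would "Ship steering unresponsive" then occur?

No

Counterfactual: set "Redundant changeover valve faulted" to occurred.
Port system unavailable [OR]: Left steering pump degraded=not, A followup amplifier stuck=not, Right autopilot interface fails=not → no input occurs → does not occur.
NFU path down [OR]: Solenoid block lost=not, Redundant changeover valve faulted=occurs, Helm transmitter fails=occurs, Relief valve faulted=not → at least one input occurs → occurs.
Pump set unavailable [AND]: North rudder actuator trips=occurs, Main tiller link failed=not, NFU path down=occurs → not all inputs occur → does not occur.
Followup chain fails [OR]: Redundant steering pump 2 is down=not, Main followup amplifier 2 is down=not → no input occurs → does not occur.
Starboard system fails [OR]: Followup chain fails=not, Autopilot interface 2 lost=not, Main rudder actuator 2 fails=not → no input occurs → does not occur.
Rudder loop fails [OR]: Starboard system fails=not, Outboard tiller link 2 is out=not → no input occurs → does not occur.
Port system 2 fails [OR]: Pump set unavailable=not, #2 feedback unit faulted=not, Rudder loop fails=not, Outboard solenoid block 2 is inoperative=not → no input occurs → does not occur.
NFU path 2 lost [AND]: Port system 2 fails=not, #2 changeover valve 2 trips=occurs, B helm transmitter 2 malfunctions=occurs → not all inputs occur → does not occur.
Ship steering unresponsive [OR]: Port system unavailable=not, NFU path 2 lost=not, Relief valve 2 fails=not → no input occurs → does not occur.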